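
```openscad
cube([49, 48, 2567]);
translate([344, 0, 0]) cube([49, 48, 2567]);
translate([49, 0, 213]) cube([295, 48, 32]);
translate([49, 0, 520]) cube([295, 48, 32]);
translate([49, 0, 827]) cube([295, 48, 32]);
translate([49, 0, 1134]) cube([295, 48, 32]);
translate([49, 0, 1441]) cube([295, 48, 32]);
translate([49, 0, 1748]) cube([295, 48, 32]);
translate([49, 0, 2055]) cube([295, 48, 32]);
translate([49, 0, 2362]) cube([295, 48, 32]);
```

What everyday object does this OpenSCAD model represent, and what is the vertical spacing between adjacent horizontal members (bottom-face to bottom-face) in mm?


A ladder. The rung spacing is 307 mm.

Two tall 49×48 posts with 8 short bars between them — a ladder. Adjacent rungs sit at z = 213 and z = 520, so the spacing is 520 − 213 = 307 mm.


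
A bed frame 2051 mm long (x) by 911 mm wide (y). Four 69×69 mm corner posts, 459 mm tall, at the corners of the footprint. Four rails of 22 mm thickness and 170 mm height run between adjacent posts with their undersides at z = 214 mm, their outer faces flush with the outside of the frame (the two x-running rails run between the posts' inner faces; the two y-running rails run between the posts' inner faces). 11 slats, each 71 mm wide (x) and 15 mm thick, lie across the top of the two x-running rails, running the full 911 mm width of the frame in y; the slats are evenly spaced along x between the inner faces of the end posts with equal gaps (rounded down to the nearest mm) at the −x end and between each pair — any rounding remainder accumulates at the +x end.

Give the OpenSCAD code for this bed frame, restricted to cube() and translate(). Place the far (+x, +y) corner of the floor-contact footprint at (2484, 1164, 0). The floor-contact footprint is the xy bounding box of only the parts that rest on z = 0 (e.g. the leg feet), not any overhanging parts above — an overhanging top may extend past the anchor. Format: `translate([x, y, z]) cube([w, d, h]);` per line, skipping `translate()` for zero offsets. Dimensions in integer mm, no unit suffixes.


// slat z = rail_z + rail_h = 214 + 170 = 384
// slat gap = ⌊(1913 − 11·71) / 12⌋ = 94
translate([433, 253, 0]) cube([69, 69, 459]);
translate([433, 1095, 0]) cube([69, 69, 459]);
translate([2415, 253, 0]) cube([69, 69, 459]);
translate([2415, 1095, 0]) cube([69, 69, 459]);
translate([502, 253, 214]) cube([1913, 22, 170]);
translate([502, 1142, 214]) cube([1913, 22, 170]);
translate([433, 322, 214]) cube([22, 773, 170]);
translate([2462, 322, 214]) cube([22, 773, 170]);
translate([596, 253, 384]) cube([71, 911, 15]);
translate([761, 253, 384]) cube([71, 911, 15]);
translate([926, 253, 384]) cube([71, 911, 15]);
translate([1091, 253, 384]) cube([71, 911, 15]);
translate([1256, 253, 384]) cube([71, 911, 15]);
translate([1421, 253, 384]) cube([71, 911, 15]);
translate([1586, 253, 384]) cube([71, 911, 15]);
translate([1751, 253, 384]) cube([71, 911, 15]);
translate([1916, 253, 384]) cube([71, 911, 15]);
translate([2081, 253, 384]) cube([71, 911, 15]);
translate([2246, 253, 384]) cube([71, 911, 15]);


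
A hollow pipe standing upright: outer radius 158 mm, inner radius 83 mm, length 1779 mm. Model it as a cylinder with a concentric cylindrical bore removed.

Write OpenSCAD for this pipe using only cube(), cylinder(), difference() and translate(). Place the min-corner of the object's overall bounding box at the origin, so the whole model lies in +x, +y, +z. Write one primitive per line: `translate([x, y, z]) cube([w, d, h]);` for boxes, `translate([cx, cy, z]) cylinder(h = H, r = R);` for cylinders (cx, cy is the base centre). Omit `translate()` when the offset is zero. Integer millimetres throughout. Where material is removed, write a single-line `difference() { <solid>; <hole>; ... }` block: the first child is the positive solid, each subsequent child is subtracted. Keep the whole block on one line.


difference() { translate([158, 158, 0]) cylinder(h = 1779, r = 158); translate([158, 158, 0]) cylinder(h = 1779, r = 83); }


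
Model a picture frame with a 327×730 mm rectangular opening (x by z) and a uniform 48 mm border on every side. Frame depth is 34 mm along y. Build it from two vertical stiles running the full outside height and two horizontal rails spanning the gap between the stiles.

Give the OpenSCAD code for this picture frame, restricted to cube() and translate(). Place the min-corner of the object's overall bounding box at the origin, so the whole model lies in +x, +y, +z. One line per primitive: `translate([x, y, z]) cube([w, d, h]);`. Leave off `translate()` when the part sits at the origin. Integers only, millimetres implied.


cube([48, 34, 826]);
translate([375, 0, 0]) cube([48, 34, 826]);
translate([48, 0, 0]) cube([327, 34, 48]);
translate([48, 0, 778]) cube([327, 34, 48]);


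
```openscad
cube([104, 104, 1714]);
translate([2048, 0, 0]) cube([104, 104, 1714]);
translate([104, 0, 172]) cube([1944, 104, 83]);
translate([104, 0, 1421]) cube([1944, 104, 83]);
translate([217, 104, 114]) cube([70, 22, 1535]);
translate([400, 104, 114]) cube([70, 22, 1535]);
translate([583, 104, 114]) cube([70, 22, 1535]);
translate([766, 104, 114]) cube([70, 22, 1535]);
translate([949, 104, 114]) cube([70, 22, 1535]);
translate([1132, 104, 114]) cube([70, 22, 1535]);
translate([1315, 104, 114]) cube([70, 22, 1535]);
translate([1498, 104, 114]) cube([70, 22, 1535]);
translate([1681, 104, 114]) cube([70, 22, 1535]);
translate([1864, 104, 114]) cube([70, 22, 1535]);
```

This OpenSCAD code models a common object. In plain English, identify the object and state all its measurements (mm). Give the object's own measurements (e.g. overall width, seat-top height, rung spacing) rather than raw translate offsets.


A fence section. Two 104×104 mm posts, 1714 mm tall, stand on the floor with a clear span of 1944 mm between their inner faces. Two horizontal rails of 104×83 mm section span the gap between the posts with their undersides at z = 172 mm and z = 1421 mm, flush with the posts' −y face. 10 pickets, each 70 mm wide, 22 mm thick and 1535 mm tall, are fixed to the +y face of the rails with their bottoms at z = 114 mm, spaced across the span with a 113 mm gap after the −x post and between neighbouring pickets, with 114 mm left before the +x post.


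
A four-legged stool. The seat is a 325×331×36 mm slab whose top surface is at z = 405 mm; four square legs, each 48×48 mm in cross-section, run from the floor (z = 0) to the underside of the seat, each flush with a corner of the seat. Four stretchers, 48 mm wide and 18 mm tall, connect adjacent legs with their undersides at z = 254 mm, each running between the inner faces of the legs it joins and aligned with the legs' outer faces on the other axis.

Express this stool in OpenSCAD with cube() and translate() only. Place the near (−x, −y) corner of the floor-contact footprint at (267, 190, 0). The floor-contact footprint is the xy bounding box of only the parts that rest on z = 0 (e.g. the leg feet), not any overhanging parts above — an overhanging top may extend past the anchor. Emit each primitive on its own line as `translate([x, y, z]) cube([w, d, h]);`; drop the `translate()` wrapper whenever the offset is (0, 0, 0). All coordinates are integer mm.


// leg_h = 405 - 36 = 369
// stretcher span = 325 - 2*48 = 229
translate([267, 190, 369]) cube([325, 331, 36]);
translate([267, 190, 0]) cube([48, 48, 369]);
translate([544, 190, 0]) cube([48, 48, 369]);
translate([267, 473, 0]) cube([48, 48, 369]);
translate([544, 473, 0]) cube([48, 48, 369]);
translate([315, 190, 254]) cube([229, 48, 18]);
translate([315, 473, 254]) cube([229, 48, 18]);
translate([267, 238, 254]) cube([48, 235, 18]);
translate([544, 238, 254]) cube([48, 235, 18]);


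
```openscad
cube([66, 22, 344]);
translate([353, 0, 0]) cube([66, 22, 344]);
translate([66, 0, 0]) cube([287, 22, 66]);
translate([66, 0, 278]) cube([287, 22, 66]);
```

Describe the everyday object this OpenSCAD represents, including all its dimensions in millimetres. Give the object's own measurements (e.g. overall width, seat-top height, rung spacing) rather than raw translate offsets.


A rectangular picture frame lying in the x–z plane (depth along y). The opening is 287 mm wide (x) by 212 mm tall (z), surrounded by a border 66 mm wide on all four sides. The frame is 22 mm deep and is made of two full-height vertical stiles with two horizontal rails fitted between them.


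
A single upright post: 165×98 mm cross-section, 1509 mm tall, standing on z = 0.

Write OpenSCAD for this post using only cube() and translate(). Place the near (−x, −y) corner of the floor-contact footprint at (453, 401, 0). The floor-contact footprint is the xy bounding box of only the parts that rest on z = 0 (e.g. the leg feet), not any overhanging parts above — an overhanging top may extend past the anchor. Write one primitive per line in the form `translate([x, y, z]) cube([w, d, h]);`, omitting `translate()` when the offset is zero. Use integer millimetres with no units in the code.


translate([453, 401, 0]) cube([165, 98, 1509]);


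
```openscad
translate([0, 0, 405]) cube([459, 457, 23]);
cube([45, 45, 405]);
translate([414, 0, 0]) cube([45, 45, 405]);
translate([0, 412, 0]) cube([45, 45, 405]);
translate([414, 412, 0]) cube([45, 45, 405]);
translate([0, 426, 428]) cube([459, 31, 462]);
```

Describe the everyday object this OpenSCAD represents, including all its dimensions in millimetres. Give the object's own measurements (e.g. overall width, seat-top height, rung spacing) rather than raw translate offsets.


A chair. The seat is a 459×457×23 mm slab with its top at z = 428 mm, on four 45×45 mm corner legs (flush with the seat edges, standing on z = 0). A flat backrest 31 mm thick, 462 mm tall, spans the full seat width and rises from the seat top along its +y edge, rear face flush with the rear of the seat.


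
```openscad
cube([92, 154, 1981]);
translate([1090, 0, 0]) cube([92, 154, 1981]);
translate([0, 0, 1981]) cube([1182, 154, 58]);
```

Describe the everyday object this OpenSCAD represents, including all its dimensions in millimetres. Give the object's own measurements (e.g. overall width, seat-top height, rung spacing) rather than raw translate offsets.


A door frame. The clear opening is 998 mm wide and 1981 mm high. Two 92 mm wide jambs, 154 mm deep, stand either side of the opening from the floor to the top of the opening. A 58 mm thick head sits across the top of both jambs, spanning the full outside width of the frame.


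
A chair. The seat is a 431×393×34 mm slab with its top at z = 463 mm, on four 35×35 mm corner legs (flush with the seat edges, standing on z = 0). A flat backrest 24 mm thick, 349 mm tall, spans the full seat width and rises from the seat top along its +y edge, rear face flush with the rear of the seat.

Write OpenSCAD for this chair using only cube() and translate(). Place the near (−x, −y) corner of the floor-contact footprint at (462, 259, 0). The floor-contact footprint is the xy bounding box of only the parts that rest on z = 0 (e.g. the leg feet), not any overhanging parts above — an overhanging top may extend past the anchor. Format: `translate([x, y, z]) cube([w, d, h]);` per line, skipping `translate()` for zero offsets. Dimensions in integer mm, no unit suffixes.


// leg_h = 463 - 34 = 429
translate([462, 259, 429]) cube([431, 393, 34]);
translate([462, 259, 0]) cube([35, 35, 429]);
translate([858, 259, 0]) cube([35, 35, 429]);
translate([462, 617, 0]) cube([35, 35, 429]);
translate([858, 617, 0]) cube([35, 35, 429]);
translate([462, 628, 463]) cube([431, 24, 349]);


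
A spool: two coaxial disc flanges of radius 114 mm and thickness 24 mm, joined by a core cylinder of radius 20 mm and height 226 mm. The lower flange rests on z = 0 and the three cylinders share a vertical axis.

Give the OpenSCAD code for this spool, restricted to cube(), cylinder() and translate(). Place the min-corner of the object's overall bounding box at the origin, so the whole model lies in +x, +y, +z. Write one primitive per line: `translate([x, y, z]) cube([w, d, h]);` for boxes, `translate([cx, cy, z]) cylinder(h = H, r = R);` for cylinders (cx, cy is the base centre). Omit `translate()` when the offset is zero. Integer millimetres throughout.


translate([114, 114, 0]) cylinder(h = 24, r = 114);
translate([114, 114, 24]) cylinder(h = 226, r = 20);
translate([114, 114, 250]) cylinder(h = 24, r = 114);


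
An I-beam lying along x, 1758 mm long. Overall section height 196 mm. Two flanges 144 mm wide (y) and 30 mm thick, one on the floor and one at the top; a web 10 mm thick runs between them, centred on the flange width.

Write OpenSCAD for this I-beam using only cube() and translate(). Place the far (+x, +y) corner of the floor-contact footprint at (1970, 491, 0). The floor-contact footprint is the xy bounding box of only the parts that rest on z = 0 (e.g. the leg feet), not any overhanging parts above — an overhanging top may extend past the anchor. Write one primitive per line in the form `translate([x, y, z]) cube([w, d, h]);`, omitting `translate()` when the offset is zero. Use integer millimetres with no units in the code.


translate([212, 347, 0]) cube([1758, 144, 30]);
translate([212, 414, 30]) cube([1758, 10, 136]);
translate([212, 347, 166]) cube([1758, 144, 30]);


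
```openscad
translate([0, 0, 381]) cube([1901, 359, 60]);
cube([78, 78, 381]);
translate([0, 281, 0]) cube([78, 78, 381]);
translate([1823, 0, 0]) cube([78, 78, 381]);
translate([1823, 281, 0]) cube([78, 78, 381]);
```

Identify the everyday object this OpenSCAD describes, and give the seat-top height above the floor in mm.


A bench. The seat-top height is 441 mm.

A long slab on four corner posts — a bench. The slab sits at z = 381 with thickness 60, so the top is 381 + 60 = 441 mm.


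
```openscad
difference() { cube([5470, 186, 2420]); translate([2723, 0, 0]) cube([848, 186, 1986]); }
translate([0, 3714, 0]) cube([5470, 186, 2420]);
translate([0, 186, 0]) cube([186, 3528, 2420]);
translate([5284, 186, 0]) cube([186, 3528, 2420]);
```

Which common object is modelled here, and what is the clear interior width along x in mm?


A single room. The interior width is 5098 mm.

Four walls enclosing a rectangle with a door in the front wall — a room. Outside width 5470 minus two 186 mm walls gives 5098 mm.


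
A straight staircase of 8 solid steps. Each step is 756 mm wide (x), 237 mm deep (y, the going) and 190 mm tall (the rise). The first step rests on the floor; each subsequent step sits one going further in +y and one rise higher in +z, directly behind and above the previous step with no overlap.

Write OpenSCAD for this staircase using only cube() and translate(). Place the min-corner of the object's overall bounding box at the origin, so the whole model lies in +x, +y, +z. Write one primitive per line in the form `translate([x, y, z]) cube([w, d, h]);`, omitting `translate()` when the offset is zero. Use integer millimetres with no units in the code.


cube([756, 237, 190]);
translate([0, 237, 190]) cube([756, 237, 190]);
translate([0, 474, 380]) cube([756, 237, 190]);
translate([0, 711, 570]) cube([756, 237, 190]);
translate([0, 948, 760]) cube([756, 237, 190]);
translate([0, 1185, 950]) cube([756, 237, 190]);
translate([0, 1422, 1140]) cube([756, 237, 190]);
translate([0, 1659, 1330]) cube([756, 237, 190]);


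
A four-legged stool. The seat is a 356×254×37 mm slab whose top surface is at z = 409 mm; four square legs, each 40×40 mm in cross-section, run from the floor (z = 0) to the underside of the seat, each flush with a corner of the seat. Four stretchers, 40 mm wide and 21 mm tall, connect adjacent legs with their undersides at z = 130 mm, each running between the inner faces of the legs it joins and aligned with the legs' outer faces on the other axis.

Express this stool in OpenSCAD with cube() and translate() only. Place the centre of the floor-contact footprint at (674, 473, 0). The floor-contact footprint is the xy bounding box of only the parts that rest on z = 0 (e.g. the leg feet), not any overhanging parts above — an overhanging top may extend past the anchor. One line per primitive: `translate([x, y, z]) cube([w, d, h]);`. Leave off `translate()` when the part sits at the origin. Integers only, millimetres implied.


translate([496, 346, 372]) cube([356, 254, 37]);
translate([496, 346, 0]) cube([40, 40, 372]);
translate([812, 346, 0]) cube([40, 40, 372]);
translate([496, 560, 0]) cube([40, 40, 372]);
translate([812, 560, 0]) cube([40, 40, 372]);
translate([536, 346, 130]) cube([276, 40, 21]);
translate([536, 560, 130]) cube([276, 40, 21]);
translate([496, 386, 130]) cube([40, 174, 21]);
translate([812, 386, 130]) cube([40, 174, 21]);


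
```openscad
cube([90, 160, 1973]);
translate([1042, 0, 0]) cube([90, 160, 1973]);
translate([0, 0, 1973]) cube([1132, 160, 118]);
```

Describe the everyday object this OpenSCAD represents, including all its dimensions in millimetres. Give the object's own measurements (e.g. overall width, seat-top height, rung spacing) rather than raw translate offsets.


A door frame. The clear opening is 952 mm wide and 1973 mm high. Two 90 mm wide jambs, 160 mm deep, stand either side of the opening from the floor to the top of the opening. A 118 mm thick head sits across the top of both jambs, spanning the full outside width of the frame.


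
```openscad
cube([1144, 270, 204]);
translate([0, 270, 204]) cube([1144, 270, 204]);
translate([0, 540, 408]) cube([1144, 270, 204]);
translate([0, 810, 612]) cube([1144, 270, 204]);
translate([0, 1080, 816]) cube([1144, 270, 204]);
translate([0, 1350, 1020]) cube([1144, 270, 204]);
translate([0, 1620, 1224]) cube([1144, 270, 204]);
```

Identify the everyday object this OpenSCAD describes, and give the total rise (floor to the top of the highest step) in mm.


A staircase. The total rise is 1428 mm.

7 identical blocks, each offset up and back from the previous — a staircase. Each step is 204 mm tall and there are 7 of them, so the total rise is 7 × 204 = 1428 mm.


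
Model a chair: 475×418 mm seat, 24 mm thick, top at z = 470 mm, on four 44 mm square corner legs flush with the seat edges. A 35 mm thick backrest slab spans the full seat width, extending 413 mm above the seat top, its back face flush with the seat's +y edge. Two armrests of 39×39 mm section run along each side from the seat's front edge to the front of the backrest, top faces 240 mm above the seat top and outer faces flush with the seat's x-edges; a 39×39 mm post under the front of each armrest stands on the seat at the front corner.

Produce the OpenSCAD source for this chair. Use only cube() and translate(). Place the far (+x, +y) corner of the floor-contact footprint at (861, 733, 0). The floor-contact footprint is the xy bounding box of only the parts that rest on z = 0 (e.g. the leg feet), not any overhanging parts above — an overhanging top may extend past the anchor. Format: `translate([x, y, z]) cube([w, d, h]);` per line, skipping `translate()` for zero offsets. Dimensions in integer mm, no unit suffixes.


// leg_h = 470 - 24 = 446
// arm post h = 240 - 39 = 201
translate([386, 315, 446]) cube([475, 418, 24]);
translate([386, 315, 0]) cube([44, 44, 446]);
translate([817, 315, 0]) cube([44, 44, 446]);
translate([386, 689, 0]) cube([44, 44, 446]);
translate([817, 689, 0]) cube([44, 44, 446]);
translate([386, 698, 470]) cube([475, 35, 413]);
translate([386, 315, 671]) cube([39, 383, 39]);
translate([822, 315, 671]) cube([39, 383, 39]);
translate([386, 315, 470]) cube([39, 39, 201]);
translate([822, 315, 470]) cube([39, 39, 201]);


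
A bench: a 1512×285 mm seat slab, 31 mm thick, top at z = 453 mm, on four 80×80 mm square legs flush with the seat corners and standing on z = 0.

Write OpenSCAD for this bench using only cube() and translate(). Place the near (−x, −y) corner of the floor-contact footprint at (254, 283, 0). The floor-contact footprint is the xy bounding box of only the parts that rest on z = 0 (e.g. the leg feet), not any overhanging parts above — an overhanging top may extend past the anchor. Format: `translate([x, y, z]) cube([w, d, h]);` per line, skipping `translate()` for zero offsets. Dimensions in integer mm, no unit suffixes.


translate([254, 283, 422]) cube([1512, 285, 31]);
translate([254, 283, 0]) cube([80, 80, 422]);
translate([254, 488, 0]) cube([80, 80, 422]);
translate([1686, 283, 0]) cube([80, 80, 422]);
translate([1686, 488, 0]) cube([80, 80, 422]);


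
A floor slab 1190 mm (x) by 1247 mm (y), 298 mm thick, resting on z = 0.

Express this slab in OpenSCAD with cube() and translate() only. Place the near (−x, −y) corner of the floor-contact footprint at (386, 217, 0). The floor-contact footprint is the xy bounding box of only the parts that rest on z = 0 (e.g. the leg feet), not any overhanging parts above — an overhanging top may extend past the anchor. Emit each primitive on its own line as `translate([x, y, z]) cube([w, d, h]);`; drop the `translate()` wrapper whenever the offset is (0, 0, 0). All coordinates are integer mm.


translate([386, 217, 0]) cube([1190, 1247, 298]);


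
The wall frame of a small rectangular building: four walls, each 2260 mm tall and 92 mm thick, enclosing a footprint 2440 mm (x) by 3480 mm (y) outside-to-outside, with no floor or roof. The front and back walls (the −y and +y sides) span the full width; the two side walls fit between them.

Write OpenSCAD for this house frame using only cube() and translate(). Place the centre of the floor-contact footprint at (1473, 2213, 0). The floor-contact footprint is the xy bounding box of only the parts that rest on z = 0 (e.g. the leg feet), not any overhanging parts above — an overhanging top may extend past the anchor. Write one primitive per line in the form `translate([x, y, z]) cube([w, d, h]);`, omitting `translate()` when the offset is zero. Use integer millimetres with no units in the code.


translate([253, 473, 0]) cube([2440, 92, 2260]);
translate([253, 3861, 0]) cube([2440, 92, 2260]);
translate([253, 565, 0]) cube([92, 3296, 2260]);
translate([2601, 565, 0]) cube([92, 3296, 2260]);


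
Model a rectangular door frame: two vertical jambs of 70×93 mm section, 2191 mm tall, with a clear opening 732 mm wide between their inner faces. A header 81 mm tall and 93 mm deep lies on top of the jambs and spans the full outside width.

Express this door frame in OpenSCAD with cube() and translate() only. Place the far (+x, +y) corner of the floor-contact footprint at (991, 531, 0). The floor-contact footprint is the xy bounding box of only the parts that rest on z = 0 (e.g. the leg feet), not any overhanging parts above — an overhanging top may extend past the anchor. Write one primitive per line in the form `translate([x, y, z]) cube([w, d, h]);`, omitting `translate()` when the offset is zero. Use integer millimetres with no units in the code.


translate([119, 438, 0]) cube([70, 93, 2191]);
translate([921, 438, 0]) cube([70, 93, 2191]);
translate([119, 438, 2191]) cube([872, 93, 81]);


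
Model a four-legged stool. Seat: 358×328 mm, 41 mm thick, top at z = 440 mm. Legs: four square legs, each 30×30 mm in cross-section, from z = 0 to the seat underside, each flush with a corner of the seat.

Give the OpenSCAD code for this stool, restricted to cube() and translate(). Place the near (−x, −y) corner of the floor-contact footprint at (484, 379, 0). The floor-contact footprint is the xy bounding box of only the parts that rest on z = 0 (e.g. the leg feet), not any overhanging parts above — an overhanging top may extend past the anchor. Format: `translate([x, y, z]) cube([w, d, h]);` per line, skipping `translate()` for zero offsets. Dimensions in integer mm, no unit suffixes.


translate([484, 379, 399]) cube([358, 328, 41]);
translate([484, 379, 0]) cube([30, 30, 399]);
translate([812, 379, 0]) cube([30, 30, 399]);
translate([484, 677, 0]) cube([30, 30, 399]);
translate([812, 677, 0]) cube([30, 30, 399]);


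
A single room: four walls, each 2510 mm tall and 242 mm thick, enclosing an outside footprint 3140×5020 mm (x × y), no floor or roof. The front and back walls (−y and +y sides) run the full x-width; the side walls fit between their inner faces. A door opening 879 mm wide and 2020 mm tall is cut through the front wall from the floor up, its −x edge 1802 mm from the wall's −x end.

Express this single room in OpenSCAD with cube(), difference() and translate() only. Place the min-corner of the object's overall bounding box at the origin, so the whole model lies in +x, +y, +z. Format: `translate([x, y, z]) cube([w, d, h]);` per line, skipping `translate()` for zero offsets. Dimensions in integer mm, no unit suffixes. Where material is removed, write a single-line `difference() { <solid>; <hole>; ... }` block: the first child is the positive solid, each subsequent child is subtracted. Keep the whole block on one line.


difference() { cube([3140, 242, 2510]); translate([1802, 0, 0]) cube([879, 242, 2020]); }
translate([0, 4778, 0]) cube([3140, 242, 2510]);
translate([0, 242, 0]) cube([242, 4536, 2510]);
translate([2898, 242, 0]) cube([242, 4536, 2510]);


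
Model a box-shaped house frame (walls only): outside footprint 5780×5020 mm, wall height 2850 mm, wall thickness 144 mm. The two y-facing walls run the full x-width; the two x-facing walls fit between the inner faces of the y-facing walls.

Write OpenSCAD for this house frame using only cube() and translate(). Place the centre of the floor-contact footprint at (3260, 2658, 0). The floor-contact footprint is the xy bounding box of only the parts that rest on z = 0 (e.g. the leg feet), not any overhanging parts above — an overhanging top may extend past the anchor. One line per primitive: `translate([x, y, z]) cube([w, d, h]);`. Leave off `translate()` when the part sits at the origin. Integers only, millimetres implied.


translate([370, 148, 0]) cube([5780, 144, 2850]);
translate([370, 5024, 0]) cube([5780, 144, 2850]);
translate([370, 292, 0]) cube([144, 4732, 2850]);
translate([6006, 292, 0]) cube([144, 4732, 2850]);


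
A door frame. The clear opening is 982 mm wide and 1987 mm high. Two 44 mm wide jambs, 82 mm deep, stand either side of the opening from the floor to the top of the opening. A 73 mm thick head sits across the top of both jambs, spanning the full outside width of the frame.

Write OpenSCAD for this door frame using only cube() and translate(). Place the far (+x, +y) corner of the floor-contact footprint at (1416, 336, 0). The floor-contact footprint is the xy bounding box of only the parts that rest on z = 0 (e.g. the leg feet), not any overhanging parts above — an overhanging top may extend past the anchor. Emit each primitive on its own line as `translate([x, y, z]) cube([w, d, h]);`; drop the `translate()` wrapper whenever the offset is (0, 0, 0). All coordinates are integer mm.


translate([346, 254, 0]) cube([44, 82, 1987]);
translate([1372, 254, 0]) cube([44, 82, 1987]);
translate([346, 254, 1987]) cube([1070, 82, 73]);


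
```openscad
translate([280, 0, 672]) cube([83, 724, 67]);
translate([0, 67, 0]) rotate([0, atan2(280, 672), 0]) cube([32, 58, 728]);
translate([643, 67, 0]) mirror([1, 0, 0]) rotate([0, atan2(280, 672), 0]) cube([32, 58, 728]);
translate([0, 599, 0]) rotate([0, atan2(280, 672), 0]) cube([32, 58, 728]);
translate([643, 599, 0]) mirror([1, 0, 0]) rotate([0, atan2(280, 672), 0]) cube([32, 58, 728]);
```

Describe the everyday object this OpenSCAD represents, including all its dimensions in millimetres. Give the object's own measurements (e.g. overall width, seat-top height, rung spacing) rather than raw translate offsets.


A sawhorse. A 83×724×67 mm beam (x, y, z) sits on two A-frame leg pairs. Each pair is two raked legs of 32×58 mm section (58 mm along y) splaying symmetrically in x. Each leg rises 672 mm vertically over 280 mm of horizontal reach and is 728 mm long along its own axis. Every leg's outer bottom edge rests on the floor and its outer top edge meets a bottom edge of the beam — the left legs (tilting toward +x) meet the beam's −x bottom edge, the right legs (their mirror images, tilting toward −x) meet its +x bottom edge — so the leg tops tuck under the beam, the beam's underside is 672 mm above the floor, and the feet are 643 mm apart outside-to-outside with the beam centred between them. The two leg pairs are set in 67 mm from either end of the beam.


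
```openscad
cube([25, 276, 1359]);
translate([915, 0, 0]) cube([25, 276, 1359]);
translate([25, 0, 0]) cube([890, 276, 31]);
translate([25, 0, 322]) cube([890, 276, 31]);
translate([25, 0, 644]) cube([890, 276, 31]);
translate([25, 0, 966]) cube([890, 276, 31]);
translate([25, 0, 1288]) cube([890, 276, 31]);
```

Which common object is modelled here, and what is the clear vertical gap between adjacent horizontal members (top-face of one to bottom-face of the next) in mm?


A bookshelf. The clear shelf gap is 291 mm.

Two tall side panels with 5 horizontal boards between them — a bookshelf. The first two shelf undersides are at z = 0 and z = 322; with shelf thickness 31, the clear gap is 322 − 0 − 31 = 291 mm.


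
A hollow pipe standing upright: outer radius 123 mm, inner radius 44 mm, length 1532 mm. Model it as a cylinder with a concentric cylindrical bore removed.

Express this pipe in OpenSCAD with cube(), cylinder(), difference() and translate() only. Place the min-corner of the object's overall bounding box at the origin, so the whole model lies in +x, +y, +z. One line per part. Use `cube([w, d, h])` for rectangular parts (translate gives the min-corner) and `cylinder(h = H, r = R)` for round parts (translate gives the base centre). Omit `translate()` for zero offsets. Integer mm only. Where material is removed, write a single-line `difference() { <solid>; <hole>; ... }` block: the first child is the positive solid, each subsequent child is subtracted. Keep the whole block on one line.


difference() { translate([123, 123, 0]) cylinder(h = 1532, r = 123); translate([123, 123, 0]) cylinder(h = 1532, r = 44); }


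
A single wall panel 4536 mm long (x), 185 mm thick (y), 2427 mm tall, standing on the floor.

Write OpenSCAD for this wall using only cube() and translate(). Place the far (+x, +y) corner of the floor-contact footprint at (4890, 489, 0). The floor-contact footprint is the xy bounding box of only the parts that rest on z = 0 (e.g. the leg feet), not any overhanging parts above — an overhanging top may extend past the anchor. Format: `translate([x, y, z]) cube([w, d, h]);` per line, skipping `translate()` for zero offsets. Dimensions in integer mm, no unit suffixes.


translate([354, 304, 0]) cube([4536, 185, 2427]);


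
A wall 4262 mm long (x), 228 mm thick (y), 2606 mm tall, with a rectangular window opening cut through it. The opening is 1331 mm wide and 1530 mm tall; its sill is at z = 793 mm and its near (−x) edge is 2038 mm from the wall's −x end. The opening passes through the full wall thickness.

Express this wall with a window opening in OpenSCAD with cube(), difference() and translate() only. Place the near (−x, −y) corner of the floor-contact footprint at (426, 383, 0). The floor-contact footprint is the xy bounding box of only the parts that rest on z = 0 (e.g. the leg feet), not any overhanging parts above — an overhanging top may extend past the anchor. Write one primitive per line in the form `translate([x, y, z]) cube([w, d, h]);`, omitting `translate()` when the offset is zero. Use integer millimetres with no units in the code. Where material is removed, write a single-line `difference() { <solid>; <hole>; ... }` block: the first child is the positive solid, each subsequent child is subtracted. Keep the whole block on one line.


difference() { translate([426, 383, 0]) cube([4262, 228, 2606]); translate([2464, 383, 793]) cube([1331, 228, 1530]); }


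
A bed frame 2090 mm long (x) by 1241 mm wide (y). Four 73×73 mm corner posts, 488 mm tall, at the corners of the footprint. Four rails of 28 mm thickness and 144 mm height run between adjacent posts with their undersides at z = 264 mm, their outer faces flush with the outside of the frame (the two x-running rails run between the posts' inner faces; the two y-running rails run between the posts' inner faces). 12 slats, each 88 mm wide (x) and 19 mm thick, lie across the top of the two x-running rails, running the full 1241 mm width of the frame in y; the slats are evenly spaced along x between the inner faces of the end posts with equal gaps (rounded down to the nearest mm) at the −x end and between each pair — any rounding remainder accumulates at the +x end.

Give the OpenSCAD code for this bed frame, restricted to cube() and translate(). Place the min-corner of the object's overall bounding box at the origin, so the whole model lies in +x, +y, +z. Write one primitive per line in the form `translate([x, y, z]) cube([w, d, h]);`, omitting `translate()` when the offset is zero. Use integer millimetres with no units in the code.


// slat z = rail_z + rail_h = 264 + 144 = 408
// slat gap = ⌊(1944 − 12·88) / 13⌋ = 68
cube([73, 73, 488]);
translate([0, 1168, 0]) cube([73, 73, 488]);
translate([2017, 0, 0]) cube([73, 73, 488]);
translate([2017, 1168, 0]) cube([73, 73, 488]);
translate([73, 0, 264]) cube([1944, 28, 144]);
translate([73, 1213, 264]) cube([1944, 28, 144]);
translate([0, 73, 264]) cube([28, 1095, 144]);
translate([2062, 73, 264]) cube([28, 1095, 144]);
translate([141, 0, 408]) cube([88, 1241, 19]);
translate([297, 0, 408]) cube([88, 1241, 19]);
translate([453, 0, 408]) cube([88, 1241, 19]);
translate([609, 0, 408]) cube([88, 1241, 19]);
translate([765, 0, 408]) cube([88, 1241, 19]);
translate([921, 0, 408]) cube([88, 1241, 19]);
translate([1077, 0, 408]) cube([88, 1241, 19]);
translate([1233, 0, 408]) cube([88, 1241, 19]);
translate([1389, 0, 408]) cube([88, 1241, 19]);
translate([1545, 0, 408]) cube([88, 1241, 19]);
translate([1701, 0, 408]) cube([88, 1241, 19]);
translate([1857, 0, 408]) cube([88, 1241, 19]);


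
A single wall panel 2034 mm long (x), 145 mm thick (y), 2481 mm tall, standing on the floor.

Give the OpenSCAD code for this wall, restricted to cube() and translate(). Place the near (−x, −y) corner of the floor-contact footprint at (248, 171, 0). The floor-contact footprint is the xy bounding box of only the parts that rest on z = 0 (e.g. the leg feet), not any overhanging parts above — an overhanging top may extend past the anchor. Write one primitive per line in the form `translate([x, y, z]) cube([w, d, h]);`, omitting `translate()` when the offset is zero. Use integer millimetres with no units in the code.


translate([248, 171, 0]) cube([2034, 145, 2481]);


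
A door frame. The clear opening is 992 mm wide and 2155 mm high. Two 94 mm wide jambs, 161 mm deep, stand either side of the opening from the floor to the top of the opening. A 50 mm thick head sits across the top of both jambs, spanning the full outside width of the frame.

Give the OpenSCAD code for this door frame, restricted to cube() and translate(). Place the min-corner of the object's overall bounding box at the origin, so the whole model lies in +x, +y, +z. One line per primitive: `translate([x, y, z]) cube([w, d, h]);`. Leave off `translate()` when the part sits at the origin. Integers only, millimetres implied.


cube([94, 161, 2155]);
translate([1086, 0, 0]) cube([94, 161, 2155]);
translate([0, 0, 2155]) cube([1180, 161, 50]);


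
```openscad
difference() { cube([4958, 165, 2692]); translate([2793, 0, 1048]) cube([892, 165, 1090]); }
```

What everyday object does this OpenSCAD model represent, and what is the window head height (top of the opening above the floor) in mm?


A wall with a window opening. The window head height is 2138 mm.

A wall with a rectangular opening subtracted — a window. Sill at z = 1048, opening 1090 mm tall, so the head is at 1048 + 1090 = 2138 mm.


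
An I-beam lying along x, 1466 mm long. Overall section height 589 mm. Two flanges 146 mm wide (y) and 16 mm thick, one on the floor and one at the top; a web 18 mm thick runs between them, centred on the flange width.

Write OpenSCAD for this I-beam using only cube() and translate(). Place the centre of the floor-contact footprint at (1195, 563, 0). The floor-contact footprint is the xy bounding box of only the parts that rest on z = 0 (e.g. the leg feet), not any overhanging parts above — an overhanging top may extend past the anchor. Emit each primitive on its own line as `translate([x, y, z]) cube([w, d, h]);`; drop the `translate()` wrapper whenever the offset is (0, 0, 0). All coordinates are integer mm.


translate([462, 490, 0]) cube([1466, 146, 16]);
translate([462, 554, 16]) cube([1466, 18, 557]);
translate([462, 490, 573]) cube([1466, 146, 16]);


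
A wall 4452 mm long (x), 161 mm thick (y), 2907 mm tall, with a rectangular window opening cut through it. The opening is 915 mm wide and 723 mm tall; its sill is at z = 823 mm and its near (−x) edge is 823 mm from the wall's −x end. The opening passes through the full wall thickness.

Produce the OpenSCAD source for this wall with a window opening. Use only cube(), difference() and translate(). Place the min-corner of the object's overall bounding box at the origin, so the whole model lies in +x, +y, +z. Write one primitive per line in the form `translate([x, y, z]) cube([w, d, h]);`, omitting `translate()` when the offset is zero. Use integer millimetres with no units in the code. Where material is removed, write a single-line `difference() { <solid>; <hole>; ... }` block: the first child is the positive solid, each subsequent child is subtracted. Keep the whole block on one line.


difference() { cube([4452, 161, 2907]); translate([823, 0, 823]) cube([915, 161, 723]); }


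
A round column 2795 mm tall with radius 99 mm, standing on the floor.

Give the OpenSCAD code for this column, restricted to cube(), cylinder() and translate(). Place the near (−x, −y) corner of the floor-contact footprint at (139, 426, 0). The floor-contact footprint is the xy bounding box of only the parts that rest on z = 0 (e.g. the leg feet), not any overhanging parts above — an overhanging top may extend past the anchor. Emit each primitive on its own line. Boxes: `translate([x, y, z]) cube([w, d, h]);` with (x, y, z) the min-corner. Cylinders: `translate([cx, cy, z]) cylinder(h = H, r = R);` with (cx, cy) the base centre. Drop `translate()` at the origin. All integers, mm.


translate([238, 525, 0]) cylinder(h = 2795, r = 99);


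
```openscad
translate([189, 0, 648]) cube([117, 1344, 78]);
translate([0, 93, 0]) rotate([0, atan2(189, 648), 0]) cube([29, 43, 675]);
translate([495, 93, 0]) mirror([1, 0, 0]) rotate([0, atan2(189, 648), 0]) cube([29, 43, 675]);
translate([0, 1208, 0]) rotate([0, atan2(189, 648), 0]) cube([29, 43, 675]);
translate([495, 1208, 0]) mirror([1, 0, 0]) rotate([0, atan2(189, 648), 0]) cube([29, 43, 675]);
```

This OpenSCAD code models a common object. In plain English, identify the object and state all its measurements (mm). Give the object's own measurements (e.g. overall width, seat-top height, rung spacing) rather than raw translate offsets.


A sawhorse. A 117×1344×78 mm beam (x, y, z) sits on two A-frame leg pairs. Each pair is two raked legs of 29×43 mm section (43 mm along y) splaying symmetrically in x. Each leg rises 648 mm vertically over 189 mm of horizontal reach and is 675 mm long along its own axis. Every leg's outer bottom edge rests on the floor and its outer top edge meets a bottom edge of the beam — the left legs (tilting toward +x) meet the beam's −x bottom edge, the right legs (their mirror images, tilting toward −x) meet its +x bottom edge — so the leg tops tuck under the beam, the beam's underside is 648 mm above the floor, and the feet are 495 mm apart outside-to-outside with the beam centred between them. The two leg pairs are set in 93 mm from either end of the beam.


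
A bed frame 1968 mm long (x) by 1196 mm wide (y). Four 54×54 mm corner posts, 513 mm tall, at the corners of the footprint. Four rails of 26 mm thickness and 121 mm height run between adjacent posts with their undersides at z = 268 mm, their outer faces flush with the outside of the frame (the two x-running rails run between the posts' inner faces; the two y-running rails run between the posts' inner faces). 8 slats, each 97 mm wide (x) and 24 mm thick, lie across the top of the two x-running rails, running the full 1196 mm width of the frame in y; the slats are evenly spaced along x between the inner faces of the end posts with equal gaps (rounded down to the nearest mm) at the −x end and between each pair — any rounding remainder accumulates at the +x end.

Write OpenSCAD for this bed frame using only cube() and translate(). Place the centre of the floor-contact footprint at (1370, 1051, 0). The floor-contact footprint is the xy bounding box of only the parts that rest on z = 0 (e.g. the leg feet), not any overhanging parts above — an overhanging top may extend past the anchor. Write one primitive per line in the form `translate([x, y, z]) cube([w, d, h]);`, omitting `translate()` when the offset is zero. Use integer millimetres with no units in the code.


// slat z = rail_z + rail_h = 268 + 121 = 389
// slat gap = ⌊(1860 − 8·97) / 9⌋ = 120
translate([386, 453, 0]) cube([54, 54, 513]);
translate([386, 1595, 0]) cube([54, 54, 513]);
translate([2300, 453, 0]) cube([54, 54, 513]);
translate([2300, 1595, 0]) cube([54, 54, 513]);
translate([440, 453, 268]) cube([1860, 26, 121]);
translate([440, 1623, 268]) cube([1860, 26, 121]);
translate([386, 507, 268]) cube([26, 1088, 121]);
translate([2328, 507, 268]) cube([26, 1088, 121]);
translate([560, 453, 389]) cube([97, 1196, 24]);
translate([777, 453, 389]) cube([97, 1196, 24]);
translate([994, 453, 389]) cube([97, 1196, 24]);
translate([1211, 453, 389]) cube([97, 1196, 24]);
translate([1428, 453, 389]) cube([97, 1196, 24]);
translate([1645, 453, 389]) cube([97, 1196, 24]);
translate([1862, 453, 389]) cube([97, 1196, 24]);
translate([2079, 453, 389]) cube([97, 1196, 24]);
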